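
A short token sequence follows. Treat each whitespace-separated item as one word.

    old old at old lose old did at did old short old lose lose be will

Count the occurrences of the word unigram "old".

6

Scanning the 16 tokens for "old":
  position 1: old
  position 2: old
  position 4: old
  position 6: old
  position 10: old
  position 12: old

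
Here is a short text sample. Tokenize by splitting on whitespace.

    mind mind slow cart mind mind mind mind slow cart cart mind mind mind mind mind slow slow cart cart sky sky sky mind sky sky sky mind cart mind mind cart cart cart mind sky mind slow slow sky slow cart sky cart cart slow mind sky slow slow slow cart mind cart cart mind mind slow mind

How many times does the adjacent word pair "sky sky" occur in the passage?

Scanning the 58 overlapping bigram windows for "sky sky":
  position 21–22: sky sky
  position 22–23: sky sky
  position 25–26: sky sky
  position 26–27: sky sky

4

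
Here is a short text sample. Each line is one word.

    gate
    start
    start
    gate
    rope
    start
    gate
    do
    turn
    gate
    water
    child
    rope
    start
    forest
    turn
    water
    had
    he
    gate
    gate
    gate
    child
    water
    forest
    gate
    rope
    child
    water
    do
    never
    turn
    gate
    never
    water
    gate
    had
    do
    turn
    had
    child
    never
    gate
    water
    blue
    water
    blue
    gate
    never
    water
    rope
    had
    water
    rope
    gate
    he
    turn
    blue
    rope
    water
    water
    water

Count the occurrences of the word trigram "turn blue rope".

1

Scanning the 60 overlapping trigram windows for "turn blue rope":
  position 57–59: turn blue rope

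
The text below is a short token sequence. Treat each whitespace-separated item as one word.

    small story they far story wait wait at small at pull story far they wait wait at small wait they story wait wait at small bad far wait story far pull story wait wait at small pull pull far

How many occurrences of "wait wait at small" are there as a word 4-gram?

Scanning the 36 overlapping 4-gram windows for "wait wait at small":
  position 6–9: wait wait at small
  position 15–18: wait wait at small
  position 22–25: wait wait at small
  position 33–36: wait wait at small

4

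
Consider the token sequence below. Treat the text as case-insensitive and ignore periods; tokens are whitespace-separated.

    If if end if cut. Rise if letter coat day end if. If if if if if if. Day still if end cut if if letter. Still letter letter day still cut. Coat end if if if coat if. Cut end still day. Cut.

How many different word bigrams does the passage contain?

44 tokens → 43 bigram windows in total.
Repeated bigrams (each contributes count−1 duplicates):
  if if: 10
  end if: 3
  day still: 2
  if cut: 2
  if end: 2
  if letter: 2
15 duplicate windows → 43 − 15 = 28 distinct.

28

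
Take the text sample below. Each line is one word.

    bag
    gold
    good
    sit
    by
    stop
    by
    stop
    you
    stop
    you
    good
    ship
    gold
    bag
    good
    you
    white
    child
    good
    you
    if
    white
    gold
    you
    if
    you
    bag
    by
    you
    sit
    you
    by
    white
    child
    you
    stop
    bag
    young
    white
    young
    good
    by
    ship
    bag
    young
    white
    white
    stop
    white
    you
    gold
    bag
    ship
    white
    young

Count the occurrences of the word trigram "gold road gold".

Scanning the 54 overlapping trigram windows for "gold road gold":
  (none found)

0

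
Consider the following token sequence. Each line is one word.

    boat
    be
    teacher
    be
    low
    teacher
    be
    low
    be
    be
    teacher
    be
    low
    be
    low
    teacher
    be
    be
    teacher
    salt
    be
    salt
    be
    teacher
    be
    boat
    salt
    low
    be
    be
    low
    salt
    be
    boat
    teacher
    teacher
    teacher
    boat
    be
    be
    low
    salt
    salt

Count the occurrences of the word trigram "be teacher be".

Scanning the 41 overlapping trigram windows for "be teacher be":
  position 2–4: be teacher be
  position 10–12: be teacher be
  position 23–25: be teacher be

3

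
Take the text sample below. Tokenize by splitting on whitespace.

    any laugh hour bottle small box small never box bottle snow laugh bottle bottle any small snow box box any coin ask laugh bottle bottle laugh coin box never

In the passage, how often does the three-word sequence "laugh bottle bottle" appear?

Scanning the 27 overlapping trigram windows for "laugh bottle bottle":
  position 12–14: laugh bottle bottle
  position 23–25: laugh bottle bottle

2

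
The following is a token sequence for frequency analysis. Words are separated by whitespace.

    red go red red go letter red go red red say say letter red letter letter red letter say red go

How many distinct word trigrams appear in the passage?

16

21 tokens → 19 trigram windows in total.
Repeated trigrams (each contributes count−1 duplicates):
  go red red: 2
  letter red letter: 2
  red go red: 2
3 duplicate windows → 19 − 3 = 16 distinct.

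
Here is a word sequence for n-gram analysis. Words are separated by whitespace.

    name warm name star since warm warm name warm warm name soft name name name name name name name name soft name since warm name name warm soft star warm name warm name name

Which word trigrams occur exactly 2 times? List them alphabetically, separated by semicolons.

Trigram counts meeting the condition (exactly 2 times):
  name soft name: 2
  name warm name: 2
  warm name name: 2
  warm name warm: 2
  warm warm name: 2

name soft name; name warm name; warm name name; warm name warm; warm warm name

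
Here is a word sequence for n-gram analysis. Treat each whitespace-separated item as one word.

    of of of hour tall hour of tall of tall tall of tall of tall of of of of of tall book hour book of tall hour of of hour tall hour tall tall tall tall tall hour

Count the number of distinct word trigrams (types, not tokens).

38 tokens → 36 trigram windows in total.
Repeated trigrams (each contributes count−1 duplicates):
  of of of: 4
  of tall of: 3
  tall of tall: 3
  tall tall tall: 3
  hour tall hour: 2
  of hour tall: 2
  of of hour: 2
  tall hour of: 2
13 duplicate windows → 36 − 13 = 23 distinct.

23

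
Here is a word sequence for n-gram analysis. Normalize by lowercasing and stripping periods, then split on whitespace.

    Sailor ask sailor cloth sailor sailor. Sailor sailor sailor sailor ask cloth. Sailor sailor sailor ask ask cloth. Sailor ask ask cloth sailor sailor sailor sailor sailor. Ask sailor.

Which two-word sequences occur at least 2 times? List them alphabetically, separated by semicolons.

Bigram counts meeting the condition (at least 2 times):
  ask ask: 2
  ask cloth: 3
  ask sailor: 2
  cloth sailor: 4
  sailor ask: 5
  sailor sailor: 11

ask ask; ask cloth; ask sailor; cloth sailor; sailor ask; sailor sailor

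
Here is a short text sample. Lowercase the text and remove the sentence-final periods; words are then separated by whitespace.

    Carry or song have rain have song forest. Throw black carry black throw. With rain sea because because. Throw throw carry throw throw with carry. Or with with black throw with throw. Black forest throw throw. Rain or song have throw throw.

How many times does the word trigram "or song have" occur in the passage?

Scanning the 40 overlapping trigram windows for "or song have":
  position 2–4: or song have
  position 38–40: or song have

2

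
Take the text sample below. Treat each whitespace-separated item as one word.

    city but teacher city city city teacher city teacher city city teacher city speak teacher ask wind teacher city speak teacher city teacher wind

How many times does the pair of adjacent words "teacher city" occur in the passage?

6

Scanning the 23 overlapping bigram windows for "teacher city":
  position 3–4: teacher city
  position 7–8: teacher city
  position 9–10: teacher city
  position 12–13: teacher city
  position 18–19: teacher city
  position 21–22: teacher city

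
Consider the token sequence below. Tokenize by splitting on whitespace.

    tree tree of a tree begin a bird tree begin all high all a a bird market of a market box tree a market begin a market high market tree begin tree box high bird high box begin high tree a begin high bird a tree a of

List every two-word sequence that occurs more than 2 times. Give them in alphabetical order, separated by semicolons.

Bigram counts meeting the condition (more than 2 times):
  a market: 3
  tree a: 3
  tree begin: 3

a market; tree a; tree begin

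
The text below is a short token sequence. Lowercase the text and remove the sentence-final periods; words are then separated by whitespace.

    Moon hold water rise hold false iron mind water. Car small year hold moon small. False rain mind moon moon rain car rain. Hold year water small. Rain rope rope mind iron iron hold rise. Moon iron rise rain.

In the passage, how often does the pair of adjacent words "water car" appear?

Scanning the 38 overlapping bigram windows for "water car":
  position 9–10: water car

1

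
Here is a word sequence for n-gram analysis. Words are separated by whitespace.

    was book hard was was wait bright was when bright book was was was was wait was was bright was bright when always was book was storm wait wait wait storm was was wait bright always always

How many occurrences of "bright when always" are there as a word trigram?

1

Scanning the 35 overlapping trigram windows for "bright when always":
  position 21–23: bright when always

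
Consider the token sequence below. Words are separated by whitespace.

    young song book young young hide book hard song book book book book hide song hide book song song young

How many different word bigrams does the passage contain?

20 tokens → 19 bigram windows in total.
Repeated bigrams (each contributes count−1 duplicates):
  book book: 3
  hide book: 2
  song book: 2
4 duplicate windows → 19 − 4 = 15 distinct.

15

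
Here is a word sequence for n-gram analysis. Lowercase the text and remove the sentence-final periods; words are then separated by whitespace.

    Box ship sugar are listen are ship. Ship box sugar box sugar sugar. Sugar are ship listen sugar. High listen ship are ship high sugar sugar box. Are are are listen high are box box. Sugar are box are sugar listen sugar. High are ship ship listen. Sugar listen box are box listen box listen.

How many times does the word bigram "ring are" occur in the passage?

0

Scanning the 54 overlapping bigram windows for "ring are":
  (none found)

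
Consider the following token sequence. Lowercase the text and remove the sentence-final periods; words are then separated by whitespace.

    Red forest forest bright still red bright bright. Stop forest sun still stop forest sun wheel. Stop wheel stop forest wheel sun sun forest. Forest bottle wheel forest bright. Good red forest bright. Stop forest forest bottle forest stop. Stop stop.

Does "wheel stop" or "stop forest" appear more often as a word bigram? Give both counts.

"stop forest" (4 vs 2)

"wheel stop": 2 occurrences
"stop forest": 4 occurrences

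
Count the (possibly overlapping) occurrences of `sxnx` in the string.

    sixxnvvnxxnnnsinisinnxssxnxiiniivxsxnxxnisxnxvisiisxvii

3

Sliding a length-4 window over the 55 characters (52 positions):
  position 24–27: sxnx
  position 35–38: sxnx
  position 42–45: sxnx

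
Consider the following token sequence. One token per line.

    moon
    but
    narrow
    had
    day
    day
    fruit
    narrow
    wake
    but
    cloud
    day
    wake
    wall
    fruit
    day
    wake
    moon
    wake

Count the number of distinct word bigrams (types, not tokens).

17

19 tokens → 18 bigram windows in total.
Repeated bigrams (each contributes count−1 duplicates):
  day wake: 2
1 duplicate windows → 18 − 1 = 17 distinct.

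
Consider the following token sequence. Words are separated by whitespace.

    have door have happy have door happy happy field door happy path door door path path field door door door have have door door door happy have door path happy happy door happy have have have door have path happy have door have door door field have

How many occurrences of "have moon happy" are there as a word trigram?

0

Scanning the 45 overlapping trigram windows for "have moon happy":
  (none found)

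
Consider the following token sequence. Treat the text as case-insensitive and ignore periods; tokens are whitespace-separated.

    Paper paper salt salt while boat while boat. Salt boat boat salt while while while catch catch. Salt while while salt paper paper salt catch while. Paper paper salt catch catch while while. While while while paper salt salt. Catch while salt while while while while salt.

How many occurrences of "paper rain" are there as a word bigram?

Scanning the 46 overlapping bigram windows for "paper rain":
  (none found)

0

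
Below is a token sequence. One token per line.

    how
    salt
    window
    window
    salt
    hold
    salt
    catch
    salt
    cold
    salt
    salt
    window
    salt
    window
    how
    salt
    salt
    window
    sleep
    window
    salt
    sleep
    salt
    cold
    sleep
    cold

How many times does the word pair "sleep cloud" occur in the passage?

Scanning the 26 overlapping bigram windows for "sleep cloud":
  (none found)

0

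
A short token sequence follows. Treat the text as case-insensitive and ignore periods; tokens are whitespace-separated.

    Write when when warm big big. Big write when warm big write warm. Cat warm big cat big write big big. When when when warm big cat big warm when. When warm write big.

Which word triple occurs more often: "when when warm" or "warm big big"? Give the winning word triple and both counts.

"when when warm": 3 occurrences
"warm big big": 1 occurrence

"when when warm" (3 vs 1)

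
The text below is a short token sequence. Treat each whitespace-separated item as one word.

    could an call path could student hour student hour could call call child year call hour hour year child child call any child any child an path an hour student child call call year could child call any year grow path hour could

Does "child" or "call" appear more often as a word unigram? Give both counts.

"call" (8 vs 7)

"child": 7 occurrences
"call": 8 occurrences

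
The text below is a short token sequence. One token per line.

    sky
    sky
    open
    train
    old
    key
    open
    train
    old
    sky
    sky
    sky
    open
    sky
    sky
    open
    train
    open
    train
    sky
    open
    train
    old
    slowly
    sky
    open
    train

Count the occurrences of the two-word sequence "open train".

Scanning the 26 overlapping bigram windows for "open train":
  position 3–4: open train
  position 7–8: open train
  position 16–17: open train
  position 18–19: open train
  position 21–22: open train
  position 26–27: open train

6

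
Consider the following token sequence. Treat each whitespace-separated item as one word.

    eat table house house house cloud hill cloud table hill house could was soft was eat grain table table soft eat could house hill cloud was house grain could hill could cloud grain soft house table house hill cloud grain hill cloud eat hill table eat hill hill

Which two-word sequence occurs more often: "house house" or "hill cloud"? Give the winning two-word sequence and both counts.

"hill cloud" (4 vs 2)

"house house": 2 occurrences
"hill cloud": 4 occurrences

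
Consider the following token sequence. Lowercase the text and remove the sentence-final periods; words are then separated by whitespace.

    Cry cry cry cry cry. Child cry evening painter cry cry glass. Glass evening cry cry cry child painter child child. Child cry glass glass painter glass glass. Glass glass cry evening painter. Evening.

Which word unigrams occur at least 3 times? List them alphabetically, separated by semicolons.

child; cry; evening; glass; painter

Unigram counts meeting the condition (at least 3 times):
  child: 5
  cry: 13
  evening: 4
  glass: 8
  painter: 4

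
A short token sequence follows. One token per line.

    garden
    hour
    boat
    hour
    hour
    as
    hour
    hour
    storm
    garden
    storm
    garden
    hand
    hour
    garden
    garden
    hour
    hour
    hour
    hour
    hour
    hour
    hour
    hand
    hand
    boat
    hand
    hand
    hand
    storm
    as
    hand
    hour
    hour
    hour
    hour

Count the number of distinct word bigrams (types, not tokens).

20

36 tokens → 35 bigram windows in total.
Repeated bigrams (each contributes count−1 duplicates):
  hour hour: 11
  hand hand: 3
  garden hour: 2
  hand hour: 2
  storm garden: 2
15 duplicate windows → 35 − 15 = 20 distinct.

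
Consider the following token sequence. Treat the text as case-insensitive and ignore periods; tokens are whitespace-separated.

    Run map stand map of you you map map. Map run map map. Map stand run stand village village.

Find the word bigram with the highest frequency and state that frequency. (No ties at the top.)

Bigram frequencies (highest first):
  map map: 4
  run map: 2
  map stand: 2
  stand map: 1
  map of: 1
  of you: 1
  … (7 more, each ≤ 1)

"map map", 4 times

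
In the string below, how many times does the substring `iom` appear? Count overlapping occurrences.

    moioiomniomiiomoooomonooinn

3

Sliding a length-3 window over the 27 characters (25 positions):
  position 5–7: iom
  position 9–11: iom
  position 13–15: iom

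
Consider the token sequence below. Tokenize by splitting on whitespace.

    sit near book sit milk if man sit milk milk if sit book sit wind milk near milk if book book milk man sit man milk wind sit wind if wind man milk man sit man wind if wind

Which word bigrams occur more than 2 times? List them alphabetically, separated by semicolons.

Bigram counts meeting the condition (more than 2 times):
  man sit: 3
  milk if: 3

man sit; milk if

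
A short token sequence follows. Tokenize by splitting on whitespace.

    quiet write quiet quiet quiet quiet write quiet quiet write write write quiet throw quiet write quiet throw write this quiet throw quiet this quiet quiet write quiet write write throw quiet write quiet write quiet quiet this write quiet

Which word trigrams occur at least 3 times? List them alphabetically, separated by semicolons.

Trigram counts meeting the condition (at least 3 times):
  quiet quiet write: 3
  quiet write quiet: 6
  write quiet quiet: 3

quiet quiet write; quiet write quiet; write quiet quiet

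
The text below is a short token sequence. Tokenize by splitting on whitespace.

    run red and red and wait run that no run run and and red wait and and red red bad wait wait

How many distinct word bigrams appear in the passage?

22 tokens → 21 bigram windows in total.
Repeated bigrams (each contributes count−1 duplicates):
  and red: 3
  and and: 2
  red and: 2
4 duplicate windows → 21 − 4 = 17 distinct.

17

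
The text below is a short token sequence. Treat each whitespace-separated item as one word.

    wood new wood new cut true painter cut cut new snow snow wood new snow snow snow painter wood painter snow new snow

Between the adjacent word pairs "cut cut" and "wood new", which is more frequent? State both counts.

"cut cut": 1 occurrence
"wood new": 3 occurrences

"wood new" (3 vs 1)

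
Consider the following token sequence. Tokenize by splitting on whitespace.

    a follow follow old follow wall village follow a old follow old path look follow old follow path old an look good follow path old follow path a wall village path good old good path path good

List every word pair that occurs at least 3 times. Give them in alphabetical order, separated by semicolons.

Bigram counts meeting the condition (at least 3 times):
  follow old: 3
  follow path: 3
  old follow: 4

follow old; follow path; old follow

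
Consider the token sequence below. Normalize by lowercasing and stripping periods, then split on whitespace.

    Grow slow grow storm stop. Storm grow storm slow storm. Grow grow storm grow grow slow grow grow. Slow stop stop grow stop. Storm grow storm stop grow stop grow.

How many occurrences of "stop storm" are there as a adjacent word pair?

Scanning the 29 overlapping bigram windows for "stop storm":
  position 5–6: stop storm
  position 23–24: stop storm

2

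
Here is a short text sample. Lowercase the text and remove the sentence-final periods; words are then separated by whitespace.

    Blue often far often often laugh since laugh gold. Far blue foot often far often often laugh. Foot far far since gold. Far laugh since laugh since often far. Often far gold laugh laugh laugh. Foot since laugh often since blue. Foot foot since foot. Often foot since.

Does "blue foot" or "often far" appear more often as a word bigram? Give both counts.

"blue foot": 2 occurrences
"often far": 4 occurrences

"often far" (4 vs 2)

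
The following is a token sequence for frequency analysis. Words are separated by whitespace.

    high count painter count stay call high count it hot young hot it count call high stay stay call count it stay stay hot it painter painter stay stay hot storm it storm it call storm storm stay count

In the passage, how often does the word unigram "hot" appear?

4

Scanning the 39 tokens for "hot":
  position 10: hot
  position 12: hot
  position 24: hot
  position 30: hot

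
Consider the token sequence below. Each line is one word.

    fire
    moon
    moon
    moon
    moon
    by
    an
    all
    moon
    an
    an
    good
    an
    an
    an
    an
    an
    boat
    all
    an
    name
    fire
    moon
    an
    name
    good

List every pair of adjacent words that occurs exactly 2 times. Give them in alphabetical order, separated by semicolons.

Bigram counts meeting the condition (exactly 2 times):
  an name: 2
  fire moon: 2
  moon an: 2

an name; fire moon; moon an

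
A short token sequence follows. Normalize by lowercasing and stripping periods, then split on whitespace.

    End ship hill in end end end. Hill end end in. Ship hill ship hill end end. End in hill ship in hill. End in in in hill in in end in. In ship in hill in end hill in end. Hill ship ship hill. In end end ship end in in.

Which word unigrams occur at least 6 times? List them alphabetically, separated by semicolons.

end; hill; in; ship

Unigram counts meeting the condition (at least 6 times):
  end: 16
  hill: 11
  in: 17
  ship: 8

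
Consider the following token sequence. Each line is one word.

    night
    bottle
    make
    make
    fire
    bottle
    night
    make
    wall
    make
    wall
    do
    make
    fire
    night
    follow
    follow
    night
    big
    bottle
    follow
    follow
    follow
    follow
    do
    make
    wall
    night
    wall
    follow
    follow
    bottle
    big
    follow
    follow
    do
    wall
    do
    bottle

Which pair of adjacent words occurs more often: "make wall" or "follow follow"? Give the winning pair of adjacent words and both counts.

"follow follow" (6 vs 3)

"make wall": 3 occurrences
"follow follow": 6 occurrences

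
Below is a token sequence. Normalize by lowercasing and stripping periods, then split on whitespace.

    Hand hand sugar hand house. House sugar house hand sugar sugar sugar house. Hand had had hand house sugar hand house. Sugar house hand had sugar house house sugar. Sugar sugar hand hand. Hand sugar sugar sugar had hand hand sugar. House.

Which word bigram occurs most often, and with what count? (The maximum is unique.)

Bigram frequencies (highest first):
  sugar sugar: 6
  sugar house: 5
  hand hand: 4
  hand sugar: 4
  house sugar: 4
  sugar hand: 3
  … (8 more, each ≤ 3)

"sugar sugar", 6 times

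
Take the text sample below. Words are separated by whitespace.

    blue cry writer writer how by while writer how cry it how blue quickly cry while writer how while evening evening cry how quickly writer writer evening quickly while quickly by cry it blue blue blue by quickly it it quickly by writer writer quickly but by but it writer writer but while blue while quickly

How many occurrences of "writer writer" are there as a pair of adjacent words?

4

Scanning the 55 overlapping bigram windows for "writer writer":
  position 3–4: writer writer
  position 25–26: writer writer
  position 43–44: writer writer
  position 50–51: writer writer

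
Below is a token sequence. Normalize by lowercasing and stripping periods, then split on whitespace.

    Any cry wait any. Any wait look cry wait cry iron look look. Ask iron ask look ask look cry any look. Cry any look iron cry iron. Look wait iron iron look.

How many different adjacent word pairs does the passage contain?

33 tokens → 32 bigram windows in total.
Repeated bigrams (each contributes count−1 duplicates):
  iron look: 3
  look cry: 3
  any look: 2
  ask look: 2
  cry any: 2
  cry iron: 2
  cry wait: 2
  look ask: 2
10 duplicate windows → 32 − 10 = 22 distinct.

22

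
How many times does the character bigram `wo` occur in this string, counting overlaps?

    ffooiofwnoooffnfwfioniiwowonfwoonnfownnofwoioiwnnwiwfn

Sliding a length-2 window over the 54 characters (53 positions):
  position 24–25: wo
  position 26–27: wo
  position 30–31: wo
  position 42–43: wo

4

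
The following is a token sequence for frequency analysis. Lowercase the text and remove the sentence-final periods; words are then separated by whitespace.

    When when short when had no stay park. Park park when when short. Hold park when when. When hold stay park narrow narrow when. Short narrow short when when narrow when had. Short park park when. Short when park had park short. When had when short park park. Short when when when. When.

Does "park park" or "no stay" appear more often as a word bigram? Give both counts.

"park park": 4 occurrences
"no stay": 1 occurrence

"park park" (4 vs 1)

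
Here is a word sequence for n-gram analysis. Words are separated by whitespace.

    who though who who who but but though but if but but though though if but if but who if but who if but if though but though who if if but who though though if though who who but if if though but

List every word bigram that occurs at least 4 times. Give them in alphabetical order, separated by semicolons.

but if; if but

Bigram counts meeting the condition (at least 4 times):
  but if: 4
  if but: 6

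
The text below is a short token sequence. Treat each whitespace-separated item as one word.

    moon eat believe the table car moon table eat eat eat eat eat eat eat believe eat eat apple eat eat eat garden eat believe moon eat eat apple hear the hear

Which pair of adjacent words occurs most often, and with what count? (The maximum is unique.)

Bigram frequencies (highest first):
  eat eat: 10
  eat believe: 3
  moon eat: 2
  eat apple: 2
  believe the: 1
  the table: 1
  … (12 more, each ≤ 1)

"eat eat", 10 times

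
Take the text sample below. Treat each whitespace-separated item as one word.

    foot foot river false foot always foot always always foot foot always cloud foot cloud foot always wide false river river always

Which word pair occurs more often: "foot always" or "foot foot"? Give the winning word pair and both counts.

"foot always" (4 vs 2)

"foot always": 4 occurrences
"foot foot": 2 occurrences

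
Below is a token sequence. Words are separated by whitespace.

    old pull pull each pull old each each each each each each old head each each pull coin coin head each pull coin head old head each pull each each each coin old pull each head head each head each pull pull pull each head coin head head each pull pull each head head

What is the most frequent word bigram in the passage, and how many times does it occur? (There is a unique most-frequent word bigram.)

Bigram frequencies (highest first):
  each each: 8
  each pull: 6
  head each: 6
  pull each: 5
  pull pull: 4
  each head: 4
  … (13 more, each ≤ 3)

"each each", 8 times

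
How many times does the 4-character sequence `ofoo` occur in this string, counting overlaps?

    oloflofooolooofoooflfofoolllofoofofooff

Sliding a length-4 window over the 39 characters (36 positions):
  position 6–9: ofoo
  position 14–17: ofoo
  position 22–25: ofoo
  position 29–32: ofoo
  position 34–37: ofoo

5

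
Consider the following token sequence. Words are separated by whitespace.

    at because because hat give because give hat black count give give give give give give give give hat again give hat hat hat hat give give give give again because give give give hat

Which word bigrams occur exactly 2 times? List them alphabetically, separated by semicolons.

because give; hat give

Bigram counts meeting the condition (exactly 2 times):
  because give: 2
  hat give: 2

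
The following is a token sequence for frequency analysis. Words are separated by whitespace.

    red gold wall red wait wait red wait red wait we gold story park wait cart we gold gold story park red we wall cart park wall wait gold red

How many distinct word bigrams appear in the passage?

23

30 tokens → 29 bigram windows in total.
Repeated bigrams (each contributes count−1 duplicates):
  red wait: 3
  gold story: 2
  story park: 2
  wait red: 2
  we gold: 2
6 duplicate windows → 29 − 6 = 23 distinct.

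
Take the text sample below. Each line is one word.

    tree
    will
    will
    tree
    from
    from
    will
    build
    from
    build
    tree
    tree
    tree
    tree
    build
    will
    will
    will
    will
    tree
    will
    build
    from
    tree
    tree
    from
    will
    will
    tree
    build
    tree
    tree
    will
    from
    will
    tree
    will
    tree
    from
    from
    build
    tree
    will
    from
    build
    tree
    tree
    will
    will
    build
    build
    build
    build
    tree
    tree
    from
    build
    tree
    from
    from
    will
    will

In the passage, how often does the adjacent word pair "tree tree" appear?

7

Scanning the 61 overlapping bigram windows for "tree tree":
  position 11–12: tree tree
  position 12–13: tree tree
  position 13–14: tree tree
  position 24–25: tree tree
  position 31–32: tree tree
  position 46–47: tree tree
  position 54–55: tree tree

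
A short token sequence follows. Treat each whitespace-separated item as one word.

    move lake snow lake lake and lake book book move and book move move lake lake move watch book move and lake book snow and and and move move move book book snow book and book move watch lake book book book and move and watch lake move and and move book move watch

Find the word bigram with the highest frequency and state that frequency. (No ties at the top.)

Bigram frequencies (highest first):
  book move: 5
  book book: 4
  move and: 4
  lake book: 3
  move move: 3
  move watch: 3
  … (18 more, each ≤ 3)

"book move", 5 times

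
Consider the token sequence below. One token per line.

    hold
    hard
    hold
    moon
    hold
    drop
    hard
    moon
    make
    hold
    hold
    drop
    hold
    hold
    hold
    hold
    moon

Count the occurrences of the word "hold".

Scanning the 17 tokens for "hold":
  position 1: hold
  position 3: hold
  position 5: hold
  position 10: hold
  position 11: hold
  position 13: hold
  position 14: hold
  position 15: hold
  position 16: hold

9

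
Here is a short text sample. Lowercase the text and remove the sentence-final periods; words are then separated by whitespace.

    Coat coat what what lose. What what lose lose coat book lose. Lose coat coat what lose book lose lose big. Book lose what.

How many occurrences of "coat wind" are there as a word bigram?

0

Scanning the 23 overlapping bigram windows for "coat wind":
  (none found)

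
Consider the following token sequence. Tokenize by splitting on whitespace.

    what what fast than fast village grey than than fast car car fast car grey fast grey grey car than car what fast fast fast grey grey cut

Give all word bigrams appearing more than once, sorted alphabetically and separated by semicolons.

Bigram counts meeting the condition (more than once):
  fast car: 2
  fast fast: 2
  fast grey: 2
  grey grey: 2
  than fast: 2
  what fast: 2

fast car; fast fast; fast grey; grey grey; than fast; what fast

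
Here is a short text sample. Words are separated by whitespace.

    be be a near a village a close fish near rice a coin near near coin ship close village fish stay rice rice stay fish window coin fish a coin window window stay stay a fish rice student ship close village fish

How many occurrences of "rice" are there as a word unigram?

Scanning the 42 tokens for "rice":
  position 11: rice
  position 22: rice
  position 23: rice
  position 37: rice

4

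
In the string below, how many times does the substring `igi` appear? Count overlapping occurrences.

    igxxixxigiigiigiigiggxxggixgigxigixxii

5

Sliding a length-3 window over the 38 characters (36 positions):
  position 8–10: igi
  position 11–13: igi
  position 14–16: igi
  position 17–19: igi
  position 32–34: igi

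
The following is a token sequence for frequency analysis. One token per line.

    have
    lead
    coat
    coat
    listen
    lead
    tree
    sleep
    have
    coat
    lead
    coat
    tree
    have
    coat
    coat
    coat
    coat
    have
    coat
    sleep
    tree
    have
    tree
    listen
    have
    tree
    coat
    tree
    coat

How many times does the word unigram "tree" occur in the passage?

6

Scanning the 30 tokens for "tree":
  position 7: tree
  position 13: tree
  position 22: tree
  position 24: tree
  position 27: tree
  position 29: tree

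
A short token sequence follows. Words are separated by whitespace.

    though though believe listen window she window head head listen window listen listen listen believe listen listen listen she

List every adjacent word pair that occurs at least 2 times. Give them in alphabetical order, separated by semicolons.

Bigram counts meeting the condition (at least 2 times):
  believe listen: 2
  listen listen: 4
  listen window: 2

believe listen; listen listen; listen window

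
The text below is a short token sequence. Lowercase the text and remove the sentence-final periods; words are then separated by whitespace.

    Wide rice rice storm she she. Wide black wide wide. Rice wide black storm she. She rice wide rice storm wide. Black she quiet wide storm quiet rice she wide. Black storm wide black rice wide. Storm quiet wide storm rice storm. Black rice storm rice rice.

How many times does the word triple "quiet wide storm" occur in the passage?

2

Scanning the 45 overlapping trigram windows for "quiet wide storm":
  position 24–26: quiet wide storm
  position 38–40: quiet wide storm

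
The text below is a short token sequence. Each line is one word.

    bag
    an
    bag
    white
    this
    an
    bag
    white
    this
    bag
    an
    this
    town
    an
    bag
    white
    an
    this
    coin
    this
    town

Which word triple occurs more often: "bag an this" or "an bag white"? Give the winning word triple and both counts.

"bag an this": 1 occurrence
"an bag white": 3 occurrences

"an bag white" (3 vs 1)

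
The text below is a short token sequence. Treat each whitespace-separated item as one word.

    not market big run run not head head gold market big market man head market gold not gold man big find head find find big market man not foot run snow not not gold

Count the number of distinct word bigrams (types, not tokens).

29

34 tokens → 33 bigram windows in total.
Repeated bigrams (each contributes count−1 duplicates):
  big market: 2
  market big: 2
  market man: 2
  not gold: 2
4 duplicate windows → 33 − 4 = 29 distinct.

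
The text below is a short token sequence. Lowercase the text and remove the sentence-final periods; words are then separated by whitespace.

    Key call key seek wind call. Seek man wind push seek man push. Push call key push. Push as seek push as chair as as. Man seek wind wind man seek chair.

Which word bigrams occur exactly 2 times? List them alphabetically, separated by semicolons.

Bigram counts meeting the condition (exactly 2 times):
  call key: 2
  man seek: 2
  push as: 2
  push push: 2
  seek man: 2
  seek wind: 2

call key; man seek; push as; push push; seek man; seek wind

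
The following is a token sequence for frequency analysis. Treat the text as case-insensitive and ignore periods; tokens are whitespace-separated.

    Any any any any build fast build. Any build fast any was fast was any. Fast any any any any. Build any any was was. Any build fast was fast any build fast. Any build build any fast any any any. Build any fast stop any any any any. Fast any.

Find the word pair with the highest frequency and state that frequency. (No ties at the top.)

"any any", 12 times

Bigram frequencies (highest first):
  any any: 12
  any build: 7
  fast any: 6
  build fast: 4
  build any: 4
  any fast: 4
  … (9 more, each ≤ 2)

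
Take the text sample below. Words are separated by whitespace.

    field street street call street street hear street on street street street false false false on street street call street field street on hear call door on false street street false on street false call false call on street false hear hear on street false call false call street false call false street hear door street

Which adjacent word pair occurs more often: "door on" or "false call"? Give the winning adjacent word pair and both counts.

"false call" (5 vs 1)

"door on": 1 occurrence
"false call": 5 occurrences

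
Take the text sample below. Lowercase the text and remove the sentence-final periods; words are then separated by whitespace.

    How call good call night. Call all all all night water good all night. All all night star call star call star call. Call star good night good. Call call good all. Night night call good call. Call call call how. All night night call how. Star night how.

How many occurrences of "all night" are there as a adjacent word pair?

5

Scanning the 48 overlapping bigram windows for "all night":
  position 9–10: all night
  position 13–14: all night
  position 16–17: all night
  position 32–33: all night
  position 42–43: all night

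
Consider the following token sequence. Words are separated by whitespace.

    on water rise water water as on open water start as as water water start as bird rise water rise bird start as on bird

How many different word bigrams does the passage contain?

25 tokens → 24 bigram windows in total.
Repeated bigrams (each contributes count−1 duplicates):
  start as: 3
  as on: 2
  rise water: 2
  water rise: 2
  water start: 2
  water water: 2
7 duplicate windows → 24 − 7 = 17 distinct.

17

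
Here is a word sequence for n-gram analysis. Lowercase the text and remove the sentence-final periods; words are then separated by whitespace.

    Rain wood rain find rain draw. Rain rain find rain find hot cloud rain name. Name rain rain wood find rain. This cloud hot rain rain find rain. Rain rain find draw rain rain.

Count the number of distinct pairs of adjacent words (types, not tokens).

34 tokens → 33 bigram windows in total.
Repeated bigrams (each contributes count−1 duplicates):
  rain rain: 6
  rain find: 5
  find rain: 4
  draw rain: 2
  rain wood: 2
14 duplicate windows → 33 − 14 = 19 distinct.

19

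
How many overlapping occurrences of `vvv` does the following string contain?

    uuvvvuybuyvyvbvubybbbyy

Sliding a length-3 window over the 23 characters (21 positions):
  position 3–5: vvv

1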